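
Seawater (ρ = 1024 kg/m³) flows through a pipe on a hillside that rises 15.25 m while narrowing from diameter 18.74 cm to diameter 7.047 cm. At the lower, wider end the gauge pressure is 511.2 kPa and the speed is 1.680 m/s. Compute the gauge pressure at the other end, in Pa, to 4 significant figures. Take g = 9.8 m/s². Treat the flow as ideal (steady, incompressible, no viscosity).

287300 Pa

By continuity, v₂ = v₁·A₁/A₂ = 1.680·(275.8/39.00) = 11.88 m/s.
Bernoulli: P₁ + ½ρv₁² + ρg h₁ = P₂ + ½ρv₂² + ρg h₂, so P₂ = P₁ + ½ρ(v₁² − v₂²) − ρg(h₂ − h₁).
P₂ = 511200 + ½·1024·(1.680² − 11.88²) − 1024·9.8·(+15.25) = 511200 + (-70820) − (153000) = 287300 Pa.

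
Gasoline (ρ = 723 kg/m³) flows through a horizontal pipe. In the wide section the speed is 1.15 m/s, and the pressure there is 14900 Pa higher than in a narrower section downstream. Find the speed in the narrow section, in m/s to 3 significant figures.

With h₁ = h₂, rearranging Bernoulli gives v₂ = √(v₁² + 2ΔP/ρ).
v₂ = √(1.15² + 2·14900/723) = √(1.32 + 41.2) = 6.52 m/s.

v₂ = 6.52 m/s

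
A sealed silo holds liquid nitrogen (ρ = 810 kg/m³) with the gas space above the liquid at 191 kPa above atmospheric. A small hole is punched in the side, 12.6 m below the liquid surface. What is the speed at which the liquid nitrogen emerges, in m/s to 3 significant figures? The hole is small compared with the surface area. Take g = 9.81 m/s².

v ≈ 26.8 m/s

Take point 1 at the surface (v₁ ≈ 0) and point 2 at the hole (at atmospheric pressure). Bernoulli: P₁ + ρg h = P_atm + ½ρv₂².
With P₁ − P_atm = 191000 Pa, v₂ = √(2gh + 2ΔP/ρ) = √(2·9.81·12.6 + 2·191000/810) = 26.8 m/s.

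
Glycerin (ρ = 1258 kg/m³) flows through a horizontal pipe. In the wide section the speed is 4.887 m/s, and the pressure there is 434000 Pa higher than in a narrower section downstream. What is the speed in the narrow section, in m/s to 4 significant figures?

v₂ = 26.72 m/s

Along the level pipe P + ½ρv² is conserved, hence v₂² = v₁² + 2(P₁ − P₂)/ρ.
v₂ = √(4.887² + 2·434000/1258) = √(23.88 + 690.0) = 26.72 m/s.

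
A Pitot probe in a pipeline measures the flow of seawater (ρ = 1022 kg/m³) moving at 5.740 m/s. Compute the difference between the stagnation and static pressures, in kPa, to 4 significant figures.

ΔP ≈ 16.84 kPa

Bernoulli between the free stream and the stagnation point: ½ρv² = P_stag − P_static.
ΔP = ½·1022·5.740² = 16840 Pa.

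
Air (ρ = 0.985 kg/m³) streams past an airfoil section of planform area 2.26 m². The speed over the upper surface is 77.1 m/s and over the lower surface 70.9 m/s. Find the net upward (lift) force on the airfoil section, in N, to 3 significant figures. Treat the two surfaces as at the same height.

F ≈ 1020 N

With equal heights on the two surfaces, Bernoulli gives P_lower − P_upper = ½ρ(v_upper² − v_lower²).
ΔP = ½·0.985·(77.1² − 70.9²) = 452 Pa.
Lift = ΔP · A = 452 × 2.26 = 1020 N.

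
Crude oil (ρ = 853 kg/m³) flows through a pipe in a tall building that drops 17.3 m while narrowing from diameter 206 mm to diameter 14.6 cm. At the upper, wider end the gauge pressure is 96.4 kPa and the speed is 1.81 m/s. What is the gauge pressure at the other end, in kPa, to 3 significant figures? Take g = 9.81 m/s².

The volume flow rate is constant, so v₂ = (A₁/A₂)v₁ = (333/167)·1.81 = 3.60 m/s.
Bernoulli: P₁ + ½ρv₁² + ρg h₁ = P₂ + ½ρv₂² + ρg h₂, so P₂ = P₁ + ½ρ(v₁² − v₂²) − ρg(h₂ − h₁).
P₂ = 96400 + ½·853·(1.81² − 3.60²) − 853·9.81·(−17.3) = 96400 + (-4140) − (-145000) = 237000 Pa.

237 kPa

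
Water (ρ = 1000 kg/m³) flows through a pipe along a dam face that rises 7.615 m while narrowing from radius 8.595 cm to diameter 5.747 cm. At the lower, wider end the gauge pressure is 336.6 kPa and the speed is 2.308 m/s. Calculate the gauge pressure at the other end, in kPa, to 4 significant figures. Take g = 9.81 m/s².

P₂ = 51.36 kPa

Continuity gives A₁v₁ = A₂v₂, so v₂ = (232.1 cm²)/(25.94 cm²) × 2.308 m/s = 20.65 m/s.
Bernoulli: P₁ + ½ρv₁² + ρg h₁ = P₂ + ½ρv₂² + ρg h₂, so P₂ = P₁ + ½ρ(v₁² − v₂²) − ρg(h₂ − h₁).
P₂ = 336600 + ½·1000·(2.308² − 20.65²) − 1000·9.81·(+7.615) = 336600 + (-210500) − (74700) = 51360 Pa.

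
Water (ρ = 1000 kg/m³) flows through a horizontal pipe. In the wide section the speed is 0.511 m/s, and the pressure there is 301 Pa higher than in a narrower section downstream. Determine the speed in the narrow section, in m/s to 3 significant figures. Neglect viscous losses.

Horizontal Bernoulli: P₁ + ½ρv₁² = P₂ + ½ρv₂², so v₂² = v₁² + 2(P₁ − P₂)/ρ.
v₂ = √(0.511² + 2·301/1000) = √(0.261 + 0.602) = 0.929 m/s.

v₂ ≈ 0.929 m/s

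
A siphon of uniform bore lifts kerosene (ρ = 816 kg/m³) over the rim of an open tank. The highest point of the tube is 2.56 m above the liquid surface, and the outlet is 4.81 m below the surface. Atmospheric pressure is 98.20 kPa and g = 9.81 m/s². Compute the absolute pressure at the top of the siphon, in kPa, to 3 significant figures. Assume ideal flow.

39.2 kPa

The outlet speed comes from Torricelli: v = √(2g·4.81) = 9.71 m/s.
The bore is uniform, so the speed at the crest is the same v. Bernoulli surface→crest: P_atm = P_top + ½ρv² + ρg·h_top.
P_top = 98200 − ½·816·9.71² − 816·9.81·2.56 = 39200 Pa.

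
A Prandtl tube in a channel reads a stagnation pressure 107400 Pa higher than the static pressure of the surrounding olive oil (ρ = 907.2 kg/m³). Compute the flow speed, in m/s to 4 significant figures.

v = 15.39 m/s

Bernoulli between the free stream and the stagnation point: ½ρv² = P_stag − P_static.
v = √(2ΔP/ρ) = √(2·107400/907.2) = 15.39 m/s.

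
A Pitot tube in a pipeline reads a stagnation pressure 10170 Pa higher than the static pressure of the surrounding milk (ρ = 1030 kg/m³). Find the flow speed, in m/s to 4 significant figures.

The dynamic pressure equals the rise in static pressure at the stagnation point: ΔP = ½ρv².
v = √(2ΔP/ρ) = √(2·10170/1030) = 4.444 m/s.

v ≈ 4.444 m/s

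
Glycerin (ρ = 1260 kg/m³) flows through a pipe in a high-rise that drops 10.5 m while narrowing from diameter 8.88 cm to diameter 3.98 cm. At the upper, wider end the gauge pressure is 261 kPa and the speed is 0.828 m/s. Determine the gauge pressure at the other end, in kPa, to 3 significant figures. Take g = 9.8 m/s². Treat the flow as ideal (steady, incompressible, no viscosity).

By continuity, v₂ = v₁·A₁/A₂ = 0.828·(61.9/12.4) = 4.12 m/s.
Bernoulli: P₁ + ½ρv₁² + ρg h₁ = P₂ + ½ρv₂² + ρg h₂, so P₂ = P₁ + ½ρ(v₁² − v₂²) − ρg(h₂ − h₁).
P₂ = 261000 + ½·1260·(0.828² − 4.12²) − 1260·9.8·(−10.5) = 261000 + (-10300) − (-130000) = 380000 Pa.

P₂ ≈ 380 kPa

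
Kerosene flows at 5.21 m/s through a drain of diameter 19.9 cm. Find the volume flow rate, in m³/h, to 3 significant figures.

Q ≈ 583 m³/h

Q = A·v = 0.0311 m² × 5.21 m/s = 0.162 m³/s.
Converting: 0.162 m³/s × 3600 = 583 m³/h.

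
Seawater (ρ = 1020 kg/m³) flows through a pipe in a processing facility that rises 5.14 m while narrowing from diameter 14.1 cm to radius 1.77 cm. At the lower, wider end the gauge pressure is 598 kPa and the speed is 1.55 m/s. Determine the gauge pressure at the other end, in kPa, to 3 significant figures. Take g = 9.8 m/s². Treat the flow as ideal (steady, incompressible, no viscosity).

239 kPa

Mass conservation (A₁v₁ = A₂v₂) gives v₂ = 1.55 × 156/9.84 = 24.6 m/s.
Bernoulli: P₁ + ½ρv₁² + ρg h₁ = P₂ + ½ρv₂² + ρg h₂, so P₂ = P₁ + ½ρ(v₁² − v₂²) − ρg(h₂ − h₁).
P₂ = 598000 + ½·1020·(1.55² − 24.6²) − 1020·9.8·(+5.14) = 598000 + (-307000) − (51400) = 239000 Pa.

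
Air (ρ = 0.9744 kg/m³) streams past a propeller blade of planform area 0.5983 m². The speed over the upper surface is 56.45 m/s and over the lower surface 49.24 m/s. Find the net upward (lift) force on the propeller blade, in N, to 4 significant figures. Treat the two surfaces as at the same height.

The faster flow above has the lower pressure; Bernoulli (same height) gives ΔP = ½ρ(v_up² − v_low²).
ΔP = ½·0.9744·(56.45² − 49.24²) = 371.3 Pa.
Lift = ΔP · A = 371.3 × 0.5983 = 222.1 N.

F ≈ 222.1 N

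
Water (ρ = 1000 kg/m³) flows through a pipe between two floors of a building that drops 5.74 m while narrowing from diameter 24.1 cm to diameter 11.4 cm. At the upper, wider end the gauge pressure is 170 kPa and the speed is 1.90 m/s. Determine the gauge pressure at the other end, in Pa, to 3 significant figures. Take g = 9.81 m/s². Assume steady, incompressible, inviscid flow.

P₂ ≈ 192000 Pa

Continuity gives A₁v₁ = A₂v₂, so v₂ = (456 cm²)/(102 cm²) × 1.90 m/s = 8.49 m/s.
Applying Bernoulli between the two ends and solving for P₂: P₂ = P₁ + ½ρ(v₁² − v₂²) − ρgΔh.
P₂ = 170000 + ½·1000·(1.90² − 8.49²) − 1000·9.81·(−5.74) = 170000 + (-34200) − (-56300) = 192000 Pa.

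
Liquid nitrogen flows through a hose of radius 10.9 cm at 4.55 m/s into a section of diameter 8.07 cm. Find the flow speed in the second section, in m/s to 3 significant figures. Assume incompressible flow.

Continuity gives A₁v₁ = A₂v₂, so v₂ = (373 cm²)/(51.1 cm²) × 4.55 m/s = 33.2 m/s.

33.2 m/s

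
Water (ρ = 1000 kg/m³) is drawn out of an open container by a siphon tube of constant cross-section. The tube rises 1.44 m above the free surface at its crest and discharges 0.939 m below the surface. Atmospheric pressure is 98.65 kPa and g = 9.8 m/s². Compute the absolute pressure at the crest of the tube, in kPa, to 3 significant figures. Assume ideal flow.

Bernoulli surface→outlet gives ½v² = g·h_out, so v = √(2·9.8·0.939) = 4.29 m/s.
With constant cross-section the crest speed equals v; applying Bernoulli from the surface up to the crest, P_top = P_atm − ½ρv² − ρg·h_top.
P_top = 98650 − ½·1000·4.29² − 1000·9.8·1.44 = 75300 Pa.

P_top ≈ 75.3 kPa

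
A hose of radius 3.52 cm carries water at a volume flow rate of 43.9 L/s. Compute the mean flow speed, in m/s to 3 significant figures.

v = 11.3 m/s

Q = 43.9 L/s = 0.0439 m³/s.
v = Q/A = 0.0439 / 0.00389 = 11.3 m/s.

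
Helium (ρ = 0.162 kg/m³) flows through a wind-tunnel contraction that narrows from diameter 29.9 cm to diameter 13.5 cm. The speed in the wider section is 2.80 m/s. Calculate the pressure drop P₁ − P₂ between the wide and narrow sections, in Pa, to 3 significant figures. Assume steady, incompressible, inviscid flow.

ΔP ≈ 14.6 Pa

Mass conservation (A₁v₁ = A₂v₂) gives v₂ = 2.80 × 702/143 = 13.7 m/s.
With no height change, Bernoulli's equation is P₁ + ½ρv₁² = P₂ + ½ρv₂².
P₁ − P₂ = ½·0.162·(13.7² − 2.80²) = ½·0.162·181 = 14.6 Pa.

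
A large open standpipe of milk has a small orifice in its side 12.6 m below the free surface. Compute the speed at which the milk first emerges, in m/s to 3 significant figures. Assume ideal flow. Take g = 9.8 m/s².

The surface is effectively still and both ends are open, so ½v² = gh and v = √(2·9.8·12.6) = 15.7 m/s.

v ≈ 15.7 m/s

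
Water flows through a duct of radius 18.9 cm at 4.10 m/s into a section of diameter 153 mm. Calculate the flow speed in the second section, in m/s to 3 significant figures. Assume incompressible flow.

v₂ ≈ 25.0 m/s

Continuity gives A₁v₁ = A₂v₂, so v₂ = (1120 cm²)/(184 cm²) × 4.10 m/s = 25.0 m/s.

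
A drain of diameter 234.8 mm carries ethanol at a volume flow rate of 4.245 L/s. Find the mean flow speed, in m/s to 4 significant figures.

v ≈ 0.09804 m/s

Q = 4.245 L/s = 0.004245 m³/s.
v = Q/A = 0.004245 / 0.04330 = 0.09804 m/s.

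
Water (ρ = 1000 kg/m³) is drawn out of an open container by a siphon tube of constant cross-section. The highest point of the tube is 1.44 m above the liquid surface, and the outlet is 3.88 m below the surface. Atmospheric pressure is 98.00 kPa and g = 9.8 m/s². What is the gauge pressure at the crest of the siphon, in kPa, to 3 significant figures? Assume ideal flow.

P_gauge = -52.1 kPa

Bernoulli surface→outlet gives ½v² = g·h_out, so v = √(2·9.8·3.88) = 8.72 m/s.
The bore is uniform, so the speed at the crest is the same v. Bernoulli surface→crest: P_atm = P_top + ½ρv² + ρg·h_top.
P_top = 98000 − ½·1000·8.72² − 1000·9.8·1.44 = 45900 Pa. So P_gauge = P_top − P_atm = -52100 Pa.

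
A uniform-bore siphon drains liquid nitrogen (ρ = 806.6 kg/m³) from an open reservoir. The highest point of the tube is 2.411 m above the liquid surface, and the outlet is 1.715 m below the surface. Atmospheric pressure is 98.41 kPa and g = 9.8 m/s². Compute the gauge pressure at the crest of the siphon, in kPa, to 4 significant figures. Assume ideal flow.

Bernoulli surface→outlet gives ½v² = g·h_out, so v = √(2·9.8·1.715) = 5.798 m/s.
The bore is uniform, so the speed at the crest is the same v. Bernoulli surface→crest: P_atm = P_top + ½ρv² + ρg·h_top.
P_top = 98410 − ½·806.6·5.798² − 806.6·9.8·2.411 = 65800 Pa. So P_gauge = P_top − P_atm = -32610 Pa.

-32.61 kPa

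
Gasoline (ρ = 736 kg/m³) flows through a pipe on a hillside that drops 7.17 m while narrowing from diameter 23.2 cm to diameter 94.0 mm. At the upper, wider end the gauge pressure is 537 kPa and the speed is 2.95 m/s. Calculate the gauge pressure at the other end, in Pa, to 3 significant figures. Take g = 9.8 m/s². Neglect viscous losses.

Mass conservation (A₁v₁ = A₂v₂) gives v₂ = 2.95 × 423/69.4 = 18.0 m/s.
Bernoulli: P₁ + ½ρv₁² + ρg h₁ = P₂ + ½ρv₂² + ρg h₂, so P₂ = P₁ + ½ρ(v₁² − v₂²) − ρg(h₂ − h₁).
P₂ = 537000 + ½·736·(2.95² − 18.0²) − 736·9.8·(−7.17) = 537000 + (-116000) − (-51700) = 473000 Pa.

P₂ ≈ 473000 Pa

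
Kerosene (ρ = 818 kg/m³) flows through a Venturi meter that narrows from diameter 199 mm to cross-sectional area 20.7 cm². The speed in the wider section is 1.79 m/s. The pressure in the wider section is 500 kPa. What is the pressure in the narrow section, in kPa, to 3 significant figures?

Continuity gives A₁v₁ = A₂v₂, so v₂ = (311 cm²)/(20.7 cm²) × 1.79 m/s = 26.9 m/s.
Bernoulli (h₁ = h₂): P₁ − P₂ = ½ρ(v₂² − v₁²).
P₂ = P₁ − ½ρ(v₂² − v₁²) = 500000 − ½·818·(26.9² − 1.79²) = 500000 − 295000 = 205000 Pa.

205 kPa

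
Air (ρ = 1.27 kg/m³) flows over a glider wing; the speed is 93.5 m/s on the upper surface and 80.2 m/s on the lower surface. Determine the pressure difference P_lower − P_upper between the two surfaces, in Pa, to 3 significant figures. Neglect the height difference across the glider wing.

Bernoulli (same height): P_lower − P_upper = ½ρ(v_upper² − v_lower²).
ΔP = ½·1.27·(93.5² − 80.2²) = 1470 Pa.

ΔP ≈ 1470 Pa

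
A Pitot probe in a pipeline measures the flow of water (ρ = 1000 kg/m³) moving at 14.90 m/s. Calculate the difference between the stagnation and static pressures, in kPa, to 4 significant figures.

The dynamic pressure equals the rise in static pressure at the stagnation point: ΔP = ½ρv².
ΔP = ½·1000·14.90² = 111000 Pa.

111.0 kPa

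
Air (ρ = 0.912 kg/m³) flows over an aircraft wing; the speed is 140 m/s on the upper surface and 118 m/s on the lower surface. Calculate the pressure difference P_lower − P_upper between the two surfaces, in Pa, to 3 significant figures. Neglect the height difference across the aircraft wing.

With negligible Δh, P + ½ρv² is constant, so P_low − P_up = ½ρ(v_up² − v_low²).
ΔP = ½·0.912·(140² − 118²) = 2590 Pa.

ΔP ≈ 2590 Pa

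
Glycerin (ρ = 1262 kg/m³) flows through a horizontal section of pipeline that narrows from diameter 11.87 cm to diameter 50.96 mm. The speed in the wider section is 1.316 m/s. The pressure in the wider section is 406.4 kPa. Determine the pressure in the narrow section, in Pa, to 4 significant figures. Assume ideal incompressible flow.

Mass conservation (A₁v₁ = A₂v₂) gives v₂ = 1.316 × 110.7/20.40 = 7.140 m/s.
The pipe is horizontal, so Bernoulli reduces to P₁ + ½ρv₁² = P₂ + ½ρv₂².
P₂ = P₁ − ½ρ(v₂² − v₁²) = 406400 − ½·1262·(7.140² − 1.316²) = 406400 − 31080 = 375300 Pa.

P₂ = 375300 Pa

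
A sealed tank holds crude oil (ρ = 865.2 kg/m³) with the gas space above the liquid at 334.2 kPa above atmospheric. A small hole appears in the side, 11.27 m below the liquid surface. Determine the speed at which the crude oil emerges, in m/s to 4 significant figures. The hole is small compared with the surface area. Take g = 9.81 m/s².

31.52 m/s

Take point 1 at the surface (v₁ ≈ 0) and point 2 at the hole (at atmospheric pressure). Bernoulli: P₁ + ρg h = P_atm + ½ρv₂².
With P₁ − P_atm = 334200 Pa, v₂ = √(2gh + 2ΔP/ρ) = √(2·9.81·11.27 + 2·334200/865.2) = 31.52 m/s.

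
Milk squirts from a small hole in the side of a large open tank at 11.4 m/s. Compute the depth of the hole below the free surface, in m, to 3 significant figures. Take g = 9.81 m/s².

h ≈ 6.62 m

For a small hole in a large open tank, ½v² = gh, giving h = v²/(2g).
h = 11.4²/(2·9.81) = 130/19.62 = 6.62 m.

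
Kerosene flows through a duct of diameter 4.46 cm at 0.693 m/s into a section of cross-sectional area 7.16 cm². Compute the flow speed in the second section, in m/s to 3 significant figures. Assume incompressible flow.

v₂ ≈ 1.51 m/s

Mass conservation (A₁v₁ = A₂v₂) gives v₂ = 0.693 × 15.6/7.16 = 1.51 m/s.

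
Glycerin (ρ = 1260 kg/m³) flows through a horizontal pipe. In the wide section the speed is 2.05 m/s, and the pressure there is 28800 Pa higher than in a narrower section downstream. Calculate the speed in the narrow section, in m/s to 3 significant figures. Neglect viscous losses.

Along the level pipe P + ½ρv² is conserved, hence v₂² = v₁² + 2(P₁ − P₂)/ρ.
v₂ = √(2.05² + 2·28800/1260) = √(4.20 + 45.7) = 7.07 m/s.

v₂ = 7.07 m/s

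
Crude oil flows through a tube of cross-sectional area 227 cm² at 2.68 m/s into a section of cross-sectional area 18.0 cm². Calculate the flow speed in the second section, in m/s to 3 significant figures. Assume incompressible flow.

By continuity, v₂ = v₁·A₁/A₂ = 2.68·(227/18.0) = 33.8 m/s.

v₂ = 33.8 m/s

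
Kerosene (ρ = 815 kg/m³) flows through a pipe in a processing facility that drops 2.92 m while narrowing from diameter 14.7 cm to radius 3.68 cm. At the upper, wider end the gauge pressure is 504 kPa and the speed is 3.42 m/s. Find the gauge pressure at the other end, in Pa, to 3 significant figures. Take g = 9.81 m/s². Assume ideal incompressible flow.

P₂ = 456000 Pa

Mass conservation (A₁v₁ = A₂v₂) gives v₂ = 3.42 × 170/42.5 = 13.6 m/s.
Applying Bernoulli between the two ends and solving for P₂: P₂ = P₁ + ½ρ(v₁² − v₂²) − ρgΔh.
P₂ = 504000 + ½·815·(3.42² − 13.6²) − 815·9.81·(−2.92) = 504000 + (-71100) − (-23300) = 456000 Pa.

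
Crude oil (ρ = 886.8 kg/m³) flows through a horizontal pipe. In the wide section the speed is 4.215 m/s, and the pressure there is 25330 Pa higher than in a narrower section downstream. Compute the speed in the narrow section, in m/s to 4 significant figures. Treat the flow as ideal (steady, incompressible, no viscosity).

8.654 m/s

With h₁ = h₂, rearranging Bernoulli gives v₂ = √(v₁² + 2ΔP/ρ).
v₂ = √(4.215² + 2·25330/886.8) = √(17.77 + 57.13) = 8.654 m/s.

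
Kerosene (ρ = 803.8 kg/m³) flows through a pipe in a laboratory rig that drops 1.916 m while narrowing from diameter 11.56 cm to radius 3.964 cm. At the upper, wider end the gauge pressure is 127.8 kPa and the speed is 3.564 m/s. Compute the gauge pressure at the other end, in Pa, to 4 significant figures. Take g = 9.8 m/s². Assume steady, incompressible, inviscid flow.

Continuity gives A₁v₁ = A₂v₂, so v₂ = (105.0 cm²)/(49.36 cm²) × 3.564 m/s = 7.578 m/s.
Energy conservation along the streamline gives P₂ = P₁ − ½ρ(v₂² − v₁²) − ρg(h₂ − h₁).
P₂ = 127800 + ½·803.8·(3.564² − 7.578²) − 803.8·9.8·(−1.916) = 127800 + (-17970) − (-15090) = 124900 Pa.

P₂ = 124900 Pa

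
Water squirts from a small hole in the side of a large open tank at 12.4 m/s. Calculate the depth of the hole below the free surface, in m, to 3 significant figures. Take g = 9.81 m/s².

Torricelli: v = √(2gh), so h = v²/(2g).
h = 12.4²/(2·9.81) = 154/19.62 = 7.84 m.

h = 7.84 m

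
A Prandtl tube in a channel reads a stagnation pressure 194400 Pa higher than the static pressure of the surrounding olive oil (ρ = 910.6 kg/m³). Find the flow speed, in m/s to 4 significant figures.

At the stagnation point the flow is brought to rest, so Bernoulli gives P_stag − P_static = ½ρv².
v = √(2ΔP/ρ) = √(2·194400/910.6) = 20.66 m/s.

v ≈ 20.66 m/s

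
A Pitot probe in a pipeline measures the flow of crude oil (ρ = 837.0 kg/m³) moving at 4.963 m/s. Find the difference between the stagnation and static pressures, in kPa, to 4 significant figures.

At the stagnation point the flow is brought to rest, so Bernoulli gives P_stag − P_static = ½ρv².
ΔP = ½·837.0·4.963² = 10310 Pa.

ΔP ≈ 10.31 kPa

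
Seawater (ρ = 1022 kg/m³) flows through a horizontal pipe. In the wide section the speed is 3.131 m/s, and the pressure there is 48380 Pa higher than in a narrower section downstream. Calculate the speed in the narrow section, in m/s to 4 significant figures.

Horizontal Bernoulli: P₁ + ½ρv₁² = P₂ + ½ρv₂², so v₂² = v₁² + 2(P₁ − P₂)/ρ.
v₂ = √(3.131² + 2·48380/1022) = √(9.803 + 94.68) = 10.22 m/s.

v₂ = 10.22 m/s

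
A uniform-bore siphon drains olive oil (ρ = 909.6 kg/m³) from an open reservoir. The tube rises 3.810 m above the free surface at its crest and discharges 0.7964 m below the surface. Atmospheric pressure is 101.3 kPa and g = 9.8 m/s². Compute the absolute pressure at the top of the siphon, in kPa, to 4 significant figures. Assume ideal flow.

From the surface to the outlet (both open to atmosphere, surface at rest): v = √(2g·h_out) = √(2·9.8·0.7964) = 3.951 m/s.
Continuity keeps v the same throughout the tube; from surface to crest, P_atm + 0 = P_top + ½ρv² + ρg·h_top.
P_top = 101300 − ½·909.6·3.951² − 909.6·9.8·3.810 = 60240 Pa.

P_top ≈ 60.24 kPa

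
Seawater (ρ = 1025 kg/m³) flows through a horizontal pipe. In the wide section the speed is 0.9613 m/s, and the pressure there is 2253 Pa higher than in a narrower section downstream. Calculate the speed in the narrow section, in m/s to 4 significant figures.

With h₁ = h₂, rearranging Bernoulli gives v₂ = √(v₁² + 2ΔP/ρ).
v₂ = √(0.9613² + 2·2253/1025) = √(0.9241 + 4.396) = 2.307 m/s.

v₂ ≈ 2.307 m/s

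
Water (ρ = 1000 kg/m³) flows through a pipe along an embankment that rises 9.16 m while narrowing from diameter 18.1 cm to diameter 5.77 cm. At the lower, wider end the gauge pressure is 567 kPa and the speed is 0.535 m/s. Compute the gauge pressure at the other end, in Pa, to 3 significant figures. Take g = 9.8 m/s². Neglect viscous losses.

P₂ ≈ 464000 Pa

By continuity, v₂ = v₁·A₁/A₂ = 0.535·(257/26.1) = 5.26 m/s.
Applying Bernoulli between the two ends and solving for P₂: P₂ = P₁ + ½ρ(v₁² − v₂²) − ρgΔh.
P₂ = 567000 + ½·1000·(0.535² − 5.26²) − 1000·9.8·(+9.16) = 567000 + (-13700) − (89800) = 464000 Pa.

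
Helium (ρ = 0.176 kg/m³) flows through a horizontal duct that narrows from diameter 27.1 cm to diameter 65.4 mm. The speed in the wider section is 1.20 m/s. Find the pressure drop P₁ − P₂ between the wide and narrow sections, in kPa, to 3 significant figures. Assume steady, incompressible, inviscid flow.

ΔP ≈ 0.0372 kPa

By continuity, v₂ = v₁·A₁/A₂ = 1.20·(577/33.6) = 20.6 m/s.
Bernoulli (h₁ = h₂): P₁ − P₂ = ½ρ(v₂² − v₁²).
P₁ − P₂ = ½·0.176·(20.6² − 1.20²) = ½·0.176·423 = 37.2 Pa.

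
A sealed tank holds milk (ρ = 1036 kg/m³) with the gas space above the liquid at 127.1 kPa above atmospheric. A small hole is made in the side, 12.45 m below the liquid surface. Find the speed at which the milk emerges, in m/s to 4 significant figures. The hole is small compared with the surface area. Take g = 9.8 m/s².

v = 22.12 m/s

Take point 1 at the surface (v₁ ≈ 0) and point 2 at the hole (at atmospheric pressure). Bernoulli: P₁ + ρg h = P_atm + ½ρv₂².
With P₁ − P_atm = 127100 Pa, v₂ = √(2gh + 2ΔP/ρ) = √(2·9.8·12.45 + 2·127100/1036) = 22.12 m/s.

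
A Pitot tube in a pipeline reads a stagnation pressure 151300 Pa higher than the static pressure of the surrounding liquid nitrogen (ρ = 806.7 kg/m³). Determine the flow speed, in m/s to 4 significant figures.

v ≈ 19.37 m/s

The dynamic pressure equals the rise in static pressure at the stagnation point: ΔP = ½ρv².
v = √(2ΔP/ρ) = √(2·151300/806.7) = 19.37 m/s.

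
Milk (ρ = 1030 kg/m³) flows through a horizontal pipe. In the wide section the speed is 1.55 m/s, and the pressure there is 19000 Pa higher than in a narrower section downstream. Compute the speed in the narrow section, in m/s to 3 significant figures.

With h₁ = h₂, rearranging Bernoulli gives v₂ = √(v₁² + 2ΔP/ρ).
v₂ = √(1.55² + 2·19000/1030) = √(2.40 + 36.9) = 6.27 m/s.

v₂ ≈ 6.27 m/s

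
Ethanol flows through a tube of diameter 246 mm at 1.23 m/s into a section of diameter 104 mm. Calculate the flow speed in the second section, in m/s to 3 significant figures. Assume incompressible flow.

By continuity, v₂ = v₁·A₁/A₂ = 1.23·(475/84.9) = 6.88 m/s.

v₂ ≈ 6.88 m/s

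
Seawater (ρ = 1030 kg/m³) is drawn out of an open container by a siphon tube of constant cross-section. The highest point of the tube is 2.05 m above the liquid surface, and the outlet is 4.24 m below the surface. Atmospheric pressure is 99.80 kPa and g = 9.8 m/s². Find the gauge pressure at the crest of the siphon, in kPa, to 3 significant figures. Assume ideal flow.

From the surface to the outlet (both open to atmosphere, surface at rest): v = √(2g·h_out) = √(2·9.8·4.24) = 9.12 m/s.
With constant cross-section the crest speed equals v; applying Bernoulli from the surface up to the crest, P_top = P_atm − ½ρv² − ρg·h_top.
P_top = 99800 − ½·1030·9.12² − 1030·9.8·2.05 = 36300 Pa. So P_gauge = P_top − P_atm = -63500 Pa.

P_gauge = -63.5 kPa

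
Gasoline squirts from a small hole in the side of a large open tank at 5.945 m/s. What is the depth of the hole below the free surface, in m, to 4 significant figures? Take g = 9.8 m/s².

Inverting v = √(2gh) gives h = v² / 2g.
h = 5.945²/(2·9.8) = 35.34/19.60 = 1.803 m.

h ≈ 1.803 m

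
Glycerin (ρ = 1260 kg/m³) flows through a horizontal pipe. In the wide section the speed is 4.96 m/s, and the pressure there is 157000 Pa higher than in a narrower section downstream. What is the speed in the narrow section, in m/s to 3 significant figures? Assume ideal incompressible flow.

v₂ ≈ 16.5 m/s

With h₁ = h₂, rearranging Bernoulli gives v₂ = √(v₁² + 2ΔP/ρ).
v₂ = √(4.96² + 2·157000/1260) = √(24.6 + 249) = 16.5 m/s.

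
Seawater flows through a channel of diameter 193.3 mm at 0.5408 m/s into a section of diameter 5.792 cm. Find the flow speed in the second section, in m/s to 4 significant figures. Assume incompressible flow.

v₂ ≈ 6.023 m/s

Mass conservation (A₁v₁ = A₂v₂) gives v₂ = 0.5408 × 293.5/26.35 = 6.023 m/s.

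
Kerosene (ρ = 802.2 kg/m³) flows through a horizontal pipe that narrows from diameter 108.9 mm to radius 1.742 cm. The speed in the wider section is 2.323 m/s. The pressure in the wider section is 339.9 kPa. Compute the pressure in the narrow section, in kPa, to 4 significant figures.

Continuity gives A₁v₁ = A₂v₂, so v₂ = (93.14 cm²)/(9.533 cm²) × 2.323 m/s = 22.70 m/s.
With no height change, Bernoulli's equation is P₁ + ½ρv₁² = P₂ + ½ρv₂².
P₂ = P₁ − ½ρ(v₂² − v₁²) = 339900 − ½·802.2·(22.70² − 2.323²) = 339900 − 204400 = 135500 Pa.

P₂ ≈ 135.5 kPa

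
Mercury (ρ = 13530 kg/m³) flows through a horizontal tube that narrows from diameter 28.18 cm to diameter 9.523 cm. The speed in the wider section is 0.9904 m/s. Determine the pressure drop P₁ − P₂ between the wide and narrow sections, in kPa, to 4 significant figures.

502.2 kPa

Continuity gives A₁v₁ = A₂v₂, so v₂ = (623.7 cm²)/(71.23 cm²) × 0.9904 m/s = 8.673 m/s.
The pipe is horizontal, so Bernoulli reduces to P₁ + ½ρv₁² = P₂ + ½ρv₂².
P₁ − P₂ = ½·13530·(8.673² − 0.9904²) = ½·13530·74.23 = 502200 Pa.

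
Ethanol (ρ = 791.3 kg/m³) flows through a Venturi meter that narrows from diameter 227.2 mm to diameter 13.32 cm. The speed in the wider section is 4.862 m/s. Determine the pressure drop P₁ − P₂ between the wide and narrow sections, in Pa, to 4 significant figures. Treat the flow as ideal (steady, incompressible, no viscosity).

69820 Pa

By continuity, v₂ = v₁·A₁/A₂ = 4.862·(405.4/139.3) = 14.15 m/s.
Along the horizontal streamline, P + ½ρv² is constant.
P₁ − P₂ = ½·791.3·(14.15² − 4.862²) = ½·791.3·176.5 = 69820 Pa.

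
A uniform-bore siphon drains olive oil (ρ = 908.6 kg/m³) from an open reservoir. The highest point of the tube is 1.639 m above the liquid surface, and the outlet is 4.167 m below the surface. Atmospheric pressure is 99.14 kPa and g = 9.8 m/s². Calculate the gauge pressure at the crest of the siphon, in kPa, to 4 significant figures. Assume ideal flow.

P_gauge ≈ -51.70 kPa

From the surface to the outlet (both open to atmosphere, surface at rest): v = √(2g·h_out) = √(2·9.8·4.167) = 9.037 m/s.
Continuity keeps v the same throughout the tube; from surface to crest, P_atm + 0 = P_top + ½ρv² + ρg·h_top.
P_top = 99140 − ½·908.6·9.037² − 908.6·9.8·1.639 = 47440 Pa. So P_gauge = P_top − P_atm = -51700 Pa.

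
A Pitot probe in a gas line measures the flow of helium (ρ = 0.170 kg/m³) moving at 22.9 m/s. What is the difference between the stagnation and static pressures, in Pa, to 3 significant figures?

The dynamic pressure equals the rise in static pressure at the stagnation point: ΔP = ½ρv².
ΔP = ½·0.170·22.9² = 44.6 Pa.

ΔP ≈ 44.6 Pa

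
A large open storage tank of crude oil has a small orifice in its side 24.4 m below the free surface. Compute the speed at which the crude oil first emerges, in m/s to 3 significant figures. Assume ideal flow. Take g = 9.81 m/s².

Torricelli's result v = √(2gh) gives v = √(2·9.81·24.4) = 21.9 m/s.

v ≈ 21.9 m/s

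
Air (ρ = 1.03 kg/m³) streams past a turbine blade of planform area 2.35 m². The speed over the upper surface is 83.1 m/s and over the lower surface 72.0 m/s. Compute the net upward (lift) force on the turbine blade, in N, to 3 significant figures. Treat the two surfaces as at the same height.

F ≈ 2080 N

From P + ½ρv² = const at equal height, P_low − P_up = ½ρ(v_up² − v_low²).
ΔP = ½·1.03·(83.1² − 72.0²) = 887 Pa.
Lift = ΔP · A = 887 × 2.35 = 2080 N.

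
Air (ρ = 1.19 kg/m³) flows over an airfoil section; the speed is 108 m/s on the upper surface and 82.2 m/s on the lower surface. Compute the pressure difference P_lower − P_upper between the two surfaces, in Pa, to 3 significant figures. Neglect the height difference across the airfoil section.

ΔP ≈ 2920 Pa

With negligible Δh, P + ½ρv² is constant, so P_low − P_up = ½ρ(v_up² − v_low²).
ΔP = ½·1.19·(108² − 82.2²) = 2920 Pa.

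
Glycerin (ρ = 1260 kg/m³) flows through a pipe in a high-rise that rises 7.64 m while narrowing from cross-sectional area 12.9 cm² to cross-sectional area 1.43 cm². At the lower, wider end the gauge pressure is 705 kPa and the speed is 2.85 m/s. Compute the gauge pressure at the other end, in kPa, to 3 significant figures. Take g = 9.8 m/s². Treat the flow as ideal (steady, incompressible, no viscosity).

P₂ = 199 kPa

Continuity gives A₁v₁ = A₂v₂, so v₂ = (12.9 cm²)/(1.43 cm²) × 2.85 m/s = 25.7 m/s.
Applying Bernoulli between the two ends and solving for P₂: P₂ = P₁ + ½ρ(v₁² − v₂²) − ρgΔh.
P₂ = 705000 + ½·1260·(2.85² − 25.7²) − 1260·9.8·(+7.64) = 705000 + (-411000) − (94300) = 199000 Pa.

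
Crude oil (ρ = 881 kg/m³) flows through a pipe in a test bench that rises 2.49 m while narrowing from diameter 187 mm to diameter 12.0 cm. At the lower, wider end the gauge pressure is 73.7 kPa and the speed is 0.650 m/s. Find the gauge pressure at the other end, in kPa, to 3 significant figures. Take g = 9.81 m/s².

P₂ = 51.3 kPa

By continuity, v₂ = v₁·A₁/A₂ = 0.650·(275/113) = 1.58 m/s.
Bernoulli: P₁ + ½ρv₁² + ρg h₁ = P₂ + ½ρv₂² + ρg h₂, so P₂ = P₁ + ½ρ(v₁² − v₂²) − ρg(h₂ − h₁).
P₂ = 73700 + ½·881·(0.650² − 1.58²) − 881·9.81·(+2.49) = 73700 + (-911) − (21500) = 51300 Pa.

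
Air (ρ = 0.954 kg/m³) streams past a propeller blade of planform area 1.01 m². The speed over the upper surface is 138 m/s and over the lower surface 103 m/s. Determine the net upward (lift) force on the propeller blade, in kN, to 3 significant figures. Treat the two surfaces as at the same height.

F = 4.06 kN

From P + ½ρv² = const at equal height, P_low − P_up = ½ρ(v_up² − v_low²).
ΔP = ½·0.954·(138² − 103²) = 4020 Pa.
Lift = ΔP · A = 4020 × 1.01 = 4060 N.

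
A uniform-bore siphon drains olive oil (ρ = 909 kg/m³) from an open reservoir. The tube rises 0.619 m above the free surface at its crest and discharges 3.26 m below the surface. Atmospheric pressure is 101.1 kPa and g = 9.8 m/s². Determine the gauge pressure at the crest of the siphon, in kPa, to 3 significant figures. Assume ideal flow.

Bernoulli surface→outlet gives ½v² = g·h_out, so v = √(2·9.8·3.26) = 7.99 m/s.
Continuity keeps v the same throughout the tube; from surface to crest, P_atm + 0 = P_top + ½ρv² + ρg·h_top.
P_top = 101100 − ½·909·7.99² − 909·9.8·0.619 = 66500 Pa. So P_gauge = P_top − P_atm = -34600 Pa.

P_gauge = -34.6 kPa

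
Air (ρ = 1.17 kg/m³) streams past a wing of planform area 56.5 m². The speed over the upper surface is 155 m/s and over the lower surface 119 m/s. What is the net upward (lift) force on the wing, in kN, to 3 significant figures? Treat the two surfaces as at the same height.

F = 326 kN

From P + ½ρv² = const at equal height, P_low − P_up = ½ρ(v_up² − v_low²).
ΔP = ½·1.17·(155² − 119²) = 5770 Pa.
Lift = ΔP · A = 5770 × 56.5 = 326000 N.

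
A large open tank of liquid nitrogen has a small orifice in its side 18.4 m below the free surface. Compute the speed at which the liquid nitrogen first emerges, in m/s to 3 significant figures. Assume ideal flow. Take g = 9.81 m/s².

With the surface at rest and both surface and jet at atmospheric pressure, Bernoulli gives ρg h = ½ρv², so v = √(2gh) = √(2·9.81·18.4) = 19.0 m/s.

v ≈ 19.0 m/s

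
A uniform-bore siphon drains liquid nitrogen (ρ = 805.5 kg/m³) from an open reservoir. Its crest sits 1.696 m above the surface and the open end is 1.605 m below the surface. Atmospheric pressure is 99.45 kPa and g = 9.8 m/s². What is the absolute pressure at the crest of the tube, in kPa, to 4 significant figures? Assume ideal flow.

Bernoulli surface→outlet gives ½v² = g·h_out, so v = √(2·9.8·1.605) = 5.609 m/s.
With constant cross-section the crest speed equals v; applying Bernoulli from the surface up to the crest, P_top = P_atm − ½ρv² − ρg·h_top.
P_top = 99450 − ½·805.5·5.609² − 805.5·9.8·1.696 = 73390 Pa.

P_top ≈ 73.39 kPa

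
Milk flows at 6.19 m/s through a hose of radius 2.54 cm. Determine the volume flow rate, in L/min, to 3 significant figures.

Q = A·v = 0.00203 m² × 6.19 m/s = 0.0125 m³/s.
Converting: 0.0125 m³/s × 60000 = 753 L/min.

753 L/min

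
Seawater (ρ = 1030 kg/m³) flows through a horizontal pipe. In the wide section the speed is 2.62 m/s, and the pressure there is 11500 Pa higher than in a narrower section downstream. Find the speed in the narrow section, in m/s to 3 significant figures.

v₂ ≈ 5.40 m/s

With h₁ = h₂, rearranging Bernoulli gives v₂ = √(v₁² + 2ΔP/ρ).
v₂ = √(2.62² + 2·11500/1030) = √(6.86 + 22.3) = 5.40 m/s.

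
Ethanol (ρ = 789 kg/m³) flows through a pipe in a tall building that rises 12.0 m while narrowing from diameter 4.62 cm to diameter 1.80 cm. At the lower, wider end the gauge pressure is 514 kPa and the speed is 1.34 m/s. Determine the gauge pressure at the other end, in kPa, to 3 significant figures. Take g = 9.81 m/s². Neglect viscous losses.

P₂ ≈ 391 kPa

Mass conservation (A₁v₁ = A₂v₂) gives v₂ = 1.34 × 16.8/2.54 = 8.83 m/s.
Applying Bernoulli between the two ends and solving for P₂: P₂ = P₁ + ½ρ(v₁² − v₂²) − ρgΔh.
P₂ = 514000 + ½·789·(1.34² − 8.83²) − 789·9.81·(+12.0) = 514000 + (-30000) − (92900) = 391000 Pa.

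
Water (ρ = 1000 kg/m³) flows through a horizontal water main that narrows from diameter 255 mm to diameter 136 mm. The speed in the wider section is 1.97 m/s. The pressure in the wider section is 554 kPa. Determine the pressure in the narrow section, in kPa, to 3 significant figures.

P₂ ≈ 532 kPa

Continuity gives A₁v₁ = A₂v₂, so v₂ = (511 cm²)/(145 cm²) × 1.97 m/s = 6.93 m/s.
Bernoulli (h₁ = h₂): P₁ − P₂ = ½ρ(v₂² − v₁²).
P₂ = P₁ − ½ρ(v₂² − v₁²) = 554000 − ½·1000·(6.93² − 1.97²) = 554000 − 22000 = 532000 Pa.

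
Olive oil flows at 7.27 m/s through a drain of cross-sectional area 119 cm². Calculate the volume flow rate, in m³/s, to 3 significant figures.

Q = A·v = 0.0119 m² × 7.27 m/s = 0.0865 m³/s.

0.0865 m³/s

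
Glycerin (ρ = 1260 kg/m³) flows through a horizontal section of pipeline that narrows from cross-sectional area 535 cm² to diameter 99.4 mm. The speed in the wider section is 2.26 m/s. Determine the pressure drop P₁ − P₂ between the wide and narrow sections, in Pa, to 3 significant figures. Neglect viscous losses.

Mass conservation (A₁v₁ = A₂v₂) gives v₂ = 2.26 × 535/77.6 = 15.6 m/s.
The pipe is horizontal, so Bernoulli reduces to P₁ + ½ρv₁² = P₂ + ½ρv₂².
P₁ − P₂ = ½·1260·(15.6² − 2.26²) = ½·1260·238 = 150000 Pa.

ΔP = 150000 Pa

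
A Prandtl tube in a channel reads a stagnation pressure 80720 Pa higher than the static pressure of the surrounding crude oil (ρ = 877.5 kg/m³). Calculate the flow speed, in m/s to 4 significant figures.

v ≈ 13.56 m/s

The dynamic pressure equals the rise in static pressure at the stagnation point: ΔP = ½ρv².
v = √(2ΔP/ρ) = √(2·80720/877.5) = 13.56 m/s.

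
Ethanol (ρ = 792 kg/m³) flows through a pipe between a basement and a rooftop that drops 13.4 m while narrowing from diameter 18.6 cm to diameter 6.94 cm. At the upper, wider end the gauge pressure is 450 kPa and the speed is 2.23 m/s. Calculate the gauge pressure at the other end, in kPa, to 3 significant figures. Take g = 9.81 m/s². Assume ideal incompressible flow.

454 kPa

The volume flow rate is constant, so v₂ = (A₁/A₂)v₁ = (272/37.8)·2.23 = 16.0 m/s.
Energy conservation along the streamline gives P₂ = P₁ − ½ρ(v₂² − v₁²) − ρg(h₂ − h₁).
P₂ = 450000 + ½·792·(2.23² − 16.0²) − 792·9.81·(−13.4) = 450000 + (-99600) − (-104000) = 454000 Pa.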